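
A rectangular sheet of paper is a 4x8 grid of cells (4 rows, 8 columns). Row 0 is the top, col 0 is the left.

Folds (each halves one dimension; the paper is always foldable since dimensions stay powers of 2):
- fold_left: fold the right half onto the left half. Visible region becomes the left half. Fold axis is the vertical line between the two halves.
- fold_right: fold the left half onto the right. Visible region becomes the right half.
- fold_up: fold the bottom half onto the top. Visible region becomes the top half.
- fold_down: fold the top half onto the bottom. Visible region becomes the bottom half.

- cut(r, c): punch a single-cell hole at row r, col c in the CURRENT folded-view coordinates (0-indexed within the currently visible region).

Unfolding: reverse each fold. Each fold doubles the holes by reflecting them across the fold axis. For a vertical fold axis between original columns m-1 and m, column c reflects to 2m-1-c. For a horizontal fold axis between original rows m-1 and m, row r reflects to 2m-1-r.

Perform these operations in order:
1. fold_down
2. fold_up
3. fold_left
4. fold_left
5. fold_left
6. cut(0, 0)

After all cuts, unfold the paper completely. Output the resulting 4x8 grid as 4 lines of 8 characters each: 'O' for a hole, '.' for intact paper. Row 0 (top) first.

Answer: OOOOOOOO
OOOOOOOO
OOOOOOOO
OOOOOOOO

Derivation:
Op 1 fold_down: fold axis h@2; visible region now rows[2,4) x cols[0,8) = 2x8
Op 2 fold_up: fold axis h@3; visible region now rows[2,3) x cols[0,8) = 1x8
Op 3 fold_left: fold axis v@4; visible region now rows[2,3) x cols[0,4) = 1x4
Op 4 fold_left: fold axis v@2; visible region now rows[2,3) x cols[0,2) = 1x2
Op 5 fold_left: fold axis v@1; visible region now rows[2,3) x cols[0,1) = 1x1
Op 6 cut(0, 0): punch at orig (2,0); cuts so far [(2, 0)]; region rows[2,3) x cols[0,1) = 1x1
Unfold 1 (reflect across v@1): 2 holes -> [(2, 0), (2, 1)]
Unfold 2 (reflect across v@2): 4 holes -> [(2, 0), (2, 1), (2, 2), (2, 3)]
Unfold 3 (reflect across v@4): 8 holes -> [(2, 0), (2, 1), (2, 2), (2, 3), (2, 4), (2, 5), (2, 6), (2, 7)]
Unfold 4 (reflect across h@3): 16 holes -> [(2, 0), (2, 1), (2, 2), (2, 3), (2, 4), (2, 5), (2, 6), (2, 7), (3, 0), (3, 1), (3, 2), (3, 3), (3, 4), (3, 5), (3, 6), (3, 7)]
Unfold 5 (reflect across h@2): 32 holes -> [(0, 0), (0, 1), (0, 2), (0, 3), (0, 4), (0, 5), (0, 6), (0, 7), (1, 0), (1, 1), (1, 2), (1, 3), (1, 4), (1, 5), (1, 6), (1, 7), (2, 0), (2, 1), (2, 2), (2, 3), (2, 4), (2, 5), (2, 6), (2, 7), (3, 0), (3, 1), (3, 2), (3, 3), (3, 4), (3, 5), (3, 6), (3, 7)]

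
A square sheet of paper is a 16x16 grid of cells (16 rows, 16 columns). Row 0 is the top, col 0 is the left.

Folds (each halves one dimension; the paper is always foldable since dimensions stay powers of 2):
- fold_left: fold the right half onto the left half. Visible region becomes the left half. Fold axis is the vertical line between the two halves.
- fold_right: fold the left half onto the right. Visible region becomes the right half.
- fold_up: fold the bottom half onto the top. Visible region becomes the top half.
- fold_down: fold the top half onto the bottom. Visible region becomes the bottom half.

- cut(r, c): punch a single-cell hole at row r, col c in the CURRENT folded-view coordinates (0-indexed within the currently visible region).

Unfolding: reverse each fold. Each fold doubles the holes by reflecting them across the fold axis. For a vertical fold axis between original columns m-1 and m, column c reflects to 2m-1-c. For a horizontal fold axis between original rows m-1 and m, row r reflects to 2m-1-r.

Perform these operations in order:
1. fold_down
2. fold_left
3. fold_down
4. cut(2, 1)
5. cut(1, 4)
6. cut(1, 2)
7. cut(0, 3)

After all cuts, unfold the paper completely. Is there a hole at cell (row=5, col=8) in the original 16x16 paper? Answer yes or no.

Answer: no

Derivation:
Op 1 fold_down: fold axis h@8; visible region now rows[8,16) x cols[0,16) = 8x16
Op 2 fold_left: fold axis v@8; visible region now rows[8,16) x cols[0,8) = 8x8
Op 3 fold_down: fold axis h@12; visible region now rows[12,16) x cols[0,8) = 4x8
Op 4 cut(2, 1): punch at orig (14,1); cuts so far [(14, 1)]; region rows[12,16) x cols[0,8) = 4x8
Op 5 cut(1, 4): punch at orig (13,4); cuts so far [(13, 4), (14, 1)]; region rows[12,16) x cols[0,8) = 4x8
Op 6 cut(1, 2): punch at orig (13,2); cuts so far [(13, 2), (13, 4), (14, 1)]; region rows[12,16) x cols[0,8) = 4x8
Op 7 cut(0, 3): punch at orig (12,3); cuts so far [(12, 3), (13, 2), (13, 4), (14, 1)]; region rows[12,16) x cols[0,8) = 4x8
Unfold 1 (reflect across h@12): 8 holes -> [(9, 1), (10, 2), (10, 4), (11, 3), (12, 3), (13, 2), (13, 4), (14, 1)]
Unfold 2 (reflect across v@8): 16 holes -> [(9, 1), (9, 14), (10, 2), (10, 4), (10, 11), (10, 13), (11, 3), (11, 12), (12, 3), (12, 12), (13, 2), (13, 4), (13, 11), (13, 13), (14, 1), (14, 14)]
Unfold 3 (reflect across h@8): 32 holes -> [(1, 1), (1, 14), (2, 2), (2, 4), (2, 11), (2, 13), (3, 3), (3, 12), (4, 3), (4, 12), (5, 2), (5, 4), (5, 11), (5, 13), (6, 1), (6, 14), (9, 1), (9, 14), (10, 2), (10, 4), (10, 11), (10, 13), (11, 3), (11, 12), (12, 3), (12, 12), (13, 2), (13, 4), (13, 11), (13, 13), (14, 1), (14, 14)]
Holes: [(1, 1), (1, 14), (2, 2), (2, 4), (2, 11), (2, 13), (3, 3), (3, 12), (4, 3), (4, 12), (5, 2), (5, 4), (5, 11), (5, 13), (6, 1), (6, 14), (9, 1), (9, 14), (10, 2), (10, 4), (10, 11), (10, 13), (11, 3), (11, 12), (12, 3), (12, 12), (13, 2), (13, 4), (13, 11), (13, 13), (14, 1), (14, 14)]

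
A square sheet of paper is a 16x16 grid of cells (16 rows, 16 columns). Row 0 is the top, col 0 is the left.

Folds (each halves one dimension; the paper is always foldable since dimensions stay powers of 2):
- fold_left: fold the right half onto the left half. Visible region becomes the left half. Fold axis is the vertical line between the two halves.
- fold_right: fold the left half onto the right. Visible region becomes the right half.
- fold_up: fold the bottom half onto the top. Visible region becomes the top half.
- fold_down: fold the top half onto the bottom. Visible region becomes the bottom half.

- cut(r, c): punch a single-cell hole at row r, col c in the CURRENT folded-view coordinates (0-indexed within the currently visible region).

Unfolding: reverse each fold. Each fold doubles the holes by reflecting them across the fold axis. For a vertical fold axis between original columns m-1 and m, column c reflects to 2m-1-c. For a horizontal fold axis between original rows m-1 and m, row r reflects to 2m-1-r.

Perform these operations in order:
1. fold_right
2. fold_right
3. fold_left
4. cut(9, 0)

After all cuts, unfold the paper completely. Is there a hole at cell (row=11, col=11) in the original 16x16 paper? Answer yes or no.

Answer: no

Derivation:
Op 1 fold_right: fold axis v@8; visible region now rows[0,16) x cols[8,16) = 16x8
Op 2 fold_right: fold axis v@12; visible region now rows[0,16) x cols[12,16) = 16x4
Op 3 fold_left: fold axis v@14; visible region now rows[0,16) x cols[12,14) = 16x2
Op 4 cut(9, 0): punch at orig (9,12); cuts so far [(9, 12)]; region rows[0,16) x cols[12,14) = 16x2
Unfold 1 (reflect across v@14): 2 holes -> [(9, 12), (9, 15)]
Unfold 2 (reflect across v@12): 4 holes -> [(9, 8), (9, 11), (9, 12), (9, 15)]
Unfold 3 (reflect across v@8): 8 holes -> [(9, 0), (9, 3), (9, 4), (9, 7), (9, 8), (9, 11), (9, 12), (9, 15)]
Holes: [(9, 0), (9, 3), (9, 4), (9, 7), (9, 8), (9, 11), (9, 12), (9, 15)]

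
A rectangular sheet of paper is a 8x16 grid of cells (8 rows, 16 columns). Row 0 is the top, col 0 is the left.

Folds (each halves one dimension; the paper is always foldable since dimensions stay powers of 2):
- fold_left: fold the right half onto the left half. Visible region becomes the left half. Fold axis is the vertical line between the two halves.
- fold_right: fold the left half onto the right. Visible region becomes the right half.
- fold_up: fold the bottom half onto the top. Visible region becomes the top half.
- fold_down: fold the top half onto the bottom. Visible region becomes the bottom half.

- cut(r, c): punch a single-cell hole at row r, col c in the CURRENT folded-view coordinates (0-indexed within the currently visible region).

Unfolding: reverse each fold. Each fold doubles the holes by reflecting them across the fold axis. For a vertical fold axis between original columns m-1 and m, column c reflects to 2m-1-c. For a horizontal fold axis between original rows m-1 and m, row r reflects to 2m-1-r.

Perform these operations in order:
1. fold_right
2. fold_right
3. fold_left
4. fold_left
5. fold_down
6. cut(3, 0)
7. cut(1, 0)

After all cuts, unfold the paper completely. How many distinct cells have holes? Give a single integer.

Answer: 64

Derivation:
Op 1 fold_right: fold axis v@8; visible region now rows[0,8) x cols[8,16) = 8x8
Op 2 fold_right: fold axis v@12; visible region now rows[0,8) x cols[12,16) = 8x4
Op 3 fold_left: fold axis v@14; visible region now rows[0,8) x cols[12,14) = 8x2
Op 4 fold_left: fold axis v@13; visible region now rows[0,8) x cols[12,13) = 8x1
Op 5 fold_down: fold axis h@4; visible region now rows[4,8) x cols[12,13) = 4x1
Op 6 cut(3, 0): punch at orig (7,12); cuts so far [(7, 12)]; region rows[4,8) x cols[12,13) = 4x1
Op 7 cut(1, 0): punch at orig (5,12); cuts so far [(5, 12), (7, 12)]; region rows[4,8) x cols[12,13) = 4x1
Unfold 1 (reflect across h@4): 4 holes -> [(0, 12), (2, 12), (5, 12), (7, 12)]
Unfold 2 (reflect across v@13): 8 holes -> [(0, 12), (0, 13), (2, 12), (2, 13), (5, 12), (5, 13), (7, 12), (7, 13)]
Unfold 3 (reflect across v@14): 16 holes -> [(0, 12), (0, 13), (0, 14), (0, 15), (2, 12), (2, 13), (2, 14), (2, 15), (5, 12), (5, 13), (5, 14), (5, 15), (7, 12), (7, 13), (7, 14), (7, 15)]
Unfold 4 (reflect across v@12): 32 holes -> [(0, 8), (0, 9), (0, 10), (0, 11), (0, 12), (0, 13), (0, 14), (0, 15), (2, 8), (2, 9), (2, 10), (2, 11), (2, 12), (2, 13), (2, 14), (2, 15), (5, 8), (5, 9), (5, 10), (5, 11), (5, 12), (5, 13), (5, 14), (5, 15), (7, 8), (7, 9), (7, 10), (7, 11), (7, 12), (7, 13), (7, 14), (7, 15)]
Unfold 5 (reflect across v@8): 64 holes -> [(0, 0), (0, 1), (0, 2), (0, 3), (0, 4), (0, 5), (0, 6), (0, 7), (0, 8), (0, 9), (0, 10), (0, 11), (0, 12), (0, 13), (0, 14), (0, 15), (2, 0), (2, 1), (2, 2), (2, 3), (2, 4), (2, 5), (2, 6), (2, 7), (2, 8), (2, 9), (2, 10), (2, 11), (2, 12), (2, 13), (2, 14), (2, 15), (5, 0), (5, 1), (5, 2), (5, 3), (5, 4), (5, 5), (5, 6), (5, 7), (5, 8), (5, 9), (5, 10), (5, 11), (5, 12), (5, 13), (5, 14), (5, 15), (7, 0), (7, 1), (7, 2), (7, 3), (7, 4), (7, 5), (7, 6), (7, 7), (7, 8), (7, 9), (7, 10), (7, 11), (7, 12), (7, 13), (7, 14), (7, 15)]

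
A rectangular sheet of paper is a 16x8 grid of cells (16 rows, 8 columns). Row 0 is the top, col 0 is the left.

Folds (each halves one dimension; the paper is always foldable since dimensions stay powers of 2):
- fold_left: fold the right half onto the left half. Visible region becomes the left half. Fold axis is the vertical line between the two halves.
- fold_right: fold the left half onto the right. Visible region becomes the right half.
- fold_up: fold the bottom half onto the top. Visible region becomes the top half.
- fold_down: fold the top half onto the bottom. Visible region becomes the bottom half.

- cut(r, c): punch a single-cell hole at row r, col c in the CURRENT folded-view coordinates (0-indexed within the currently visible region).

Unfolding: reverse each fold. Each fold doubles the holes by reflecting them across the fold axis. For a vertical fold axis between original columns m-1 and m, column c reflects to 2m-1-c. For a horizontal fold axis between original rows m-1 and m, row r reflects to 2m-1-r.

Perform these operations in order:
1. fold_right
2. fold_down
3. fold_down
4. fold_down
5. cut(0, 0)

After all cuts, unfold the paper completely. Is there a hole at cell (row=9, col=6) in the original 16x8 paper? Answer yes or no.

Op 1 fold_right: fold axis v@4; visible region now rows[0,16) x cols[4,8) = 16x4
Op 2 fold_down: fold axis h@8; visible region now rows[8,16) x cols[4,8) = 8x4
Op 3 fold_down: fold axis h@12; visible region now rows[12,16) x cols[4,8) = 4x4
Op 4 fold_down: fold axis h@14; visible region now rows[14,16) x cols[4,8) = 2x4
Op 5 cut(0, 0): punch at orig (14,4); cuts so far [(14, 4)]; region rows[14,16) x cols[4,8) = 2x4
Unfold 1 (reflect across h@14): 2 holes -> [(13, 4), (14, 4)]
Unfold 2 (reflect across h@12): 4 holes -> [(9, 4), (10, 4), (13, 4), (14, 4)]
Unfold 3 (reflect across h@8): 8 holes -> [(1, 4), (2, 4), (5, 4), (6, 4), (9, 4), (10, 4), (13, 4), (14, 4)]
Unfold 4 (reflect across v@4): 16 holes -> [(1, 3), (1, 4), (2, 3), (2, 4), (5, 3), (5, 4), (6, 3), (6, 4), (9, 3), (9, 4), (10, 3), (10, 4), (13, 3), (13, 4), (14, 3), (14, 4)]
Holes: [(1, 3), (1, 4), (2, 3), (2, 4), (5, 3), (5, 4), (6, 3), (6, 4), (9, 3), (9, 4), (10, 3), (10, 4), (13, 3), (13, 4), (14, 3), (14, 4)]

Answer: no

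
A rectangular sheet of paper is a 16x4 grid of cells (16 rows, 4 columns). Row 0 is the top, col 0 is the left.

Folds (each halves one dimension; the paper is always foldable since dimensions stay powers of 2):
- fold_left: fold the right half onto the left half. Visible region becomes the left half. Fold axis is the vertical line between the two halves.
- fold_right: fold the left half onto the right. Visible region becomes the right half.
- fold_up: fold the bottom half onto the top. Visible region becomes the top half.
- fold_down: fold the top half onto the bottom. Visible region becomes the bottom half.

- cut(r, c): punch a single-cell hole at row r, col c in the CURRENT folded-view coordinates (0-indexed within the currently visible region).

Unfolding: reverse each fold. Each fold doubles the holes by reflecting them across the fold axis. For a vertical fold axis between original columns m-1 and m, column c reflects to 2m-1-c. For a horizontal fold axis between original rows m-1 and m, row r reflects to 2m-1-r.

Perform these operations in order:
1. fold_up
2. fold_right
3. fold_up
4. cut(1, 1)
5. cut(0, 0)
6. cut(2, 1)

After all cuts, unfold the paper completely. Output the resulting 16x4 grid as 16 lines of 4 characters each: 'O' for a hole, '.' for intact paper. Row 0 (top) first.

Answer: .OO.
O..O
O..O
....
....
O..O
O..O
.OO.
.OO.
O..O
O..O
....
....
O..O
O..O
.OO.

Derivation:
Op 1 fold_up: fold axis h@8; visible region now rows[0,8) x cols[0,4) = 8x4
Op 2 fold_right: fold axis v@2; visible region now rows[0,8) x cols[2,4) = 8x2
Op 3 fold_up: fold axis h@4; visible region now rows[0,4) x cols[2,4) = 4x2
Op 4 cut(1, 1): punch at orig (1,3); cuts so far [(1, 3)]; region rows[0,4) x cols[2,4) = 4x2
Op 5 cut(0, 0): punch at orig (0,2); cuts so far [(0, 2), (1, 3)]; region rows[0,4) x cols[2,4) = 4x2
Op 6 cut(2, 1): punch at orig (2,3); cuts so far [(0, 2), (1, 3), (2, 3)]; region rows[0,4) x cols[2,4) = 4x2
Unfold 1 (reflect across h@4): 6 holes -> [(0, 2), (1, 3), (2, 3), (5, 3), (6, 3), (7, 2)]
Unfold 2 (reflect across v@2): 12 holes -> [(0, 1), (0, 2), (1, 0), (1, 3), (2, 0), (2, 3), (5, 0), (5, 3), (6, 0), (6, 3), (7, 1), (7, 2)]
Unfold 3 (reflect across h@8): 24 holes -> [(0, 1), (0, 2), (1, 0), (1, 3), (2, 0), (2, 3), (5, 0), (5, 3), (6, 0), (6, 3), (7, 1), (7, 2), (8, 1), (8, 2), (9, 0), (9, 3), (10, 0), (10, 3), (13, 0), (13, 3), (14, 0), (14, 3), (15, 1), (15, 2)]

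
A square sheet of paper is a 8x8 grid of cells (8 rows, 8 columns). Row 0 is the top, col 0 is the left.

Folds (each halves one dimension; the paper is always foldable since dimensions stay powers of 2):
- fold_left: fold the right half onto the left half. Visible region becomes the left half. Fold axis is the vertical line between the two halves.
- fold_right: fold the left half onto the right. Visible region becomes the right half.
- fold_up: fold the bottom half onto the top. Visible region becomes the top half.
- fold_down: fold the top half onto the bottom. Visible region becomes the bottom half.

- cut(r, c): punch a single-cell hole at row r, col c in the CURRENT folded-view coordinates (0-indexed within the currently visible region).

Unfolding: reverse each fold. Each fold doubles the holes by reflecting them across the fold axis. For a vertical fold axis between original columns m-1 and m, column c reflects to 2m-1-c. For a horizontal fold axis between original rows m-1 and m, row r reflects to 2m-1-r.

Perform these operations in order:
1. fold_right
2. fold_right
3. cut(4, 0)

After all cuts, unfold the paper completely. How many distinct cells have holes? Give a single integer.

Answer: 4

Derivation:
Op 1 fold_right: fold axis v@4; visible region now rows[0,8) x cols[4,8) = 8x4
Op 2 fold_right: fold axis v@6; visible region now rows[0,8) x cols[6,8) = 8x2
Op 3 cut(4, 0): punch at orig (4,6); cuts so far [(4, 6)]; region rows[0,8) x cols[6,8) = 8x2
Unfold 1 (reflect across v@6): 2 holes -> [(4, 5), (4, 6)]
Unfold 2 (reflect across v@4): 4 holes -> [(4, 1), (4, 2), (4, 5), (4, 6)]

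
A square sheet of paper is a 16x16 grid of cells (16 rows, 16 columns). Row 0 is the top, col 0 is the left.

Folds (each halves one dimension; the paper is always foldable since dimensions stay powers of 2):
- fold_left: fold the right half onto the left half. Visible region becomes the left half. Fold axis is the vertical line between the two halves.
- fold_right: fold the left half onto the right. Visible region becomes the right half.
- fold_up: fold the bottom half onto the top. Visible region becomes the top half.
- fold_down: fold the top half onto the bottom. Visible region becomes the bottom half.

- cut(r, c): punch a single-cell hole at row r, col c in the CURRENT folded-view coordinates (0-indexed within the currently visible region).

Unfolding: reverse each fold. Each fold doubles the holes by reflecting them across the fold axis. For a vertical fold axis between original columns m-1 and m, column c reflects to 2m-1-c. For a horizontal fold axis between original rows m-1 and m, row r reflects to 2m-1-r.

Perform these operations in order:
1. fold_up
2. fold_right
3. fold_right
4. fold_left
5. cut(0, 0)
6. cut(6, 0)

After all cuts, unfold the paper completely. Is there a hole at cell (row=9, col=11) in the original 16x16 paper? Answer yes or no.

Answer: yes

Derivation:
Op 1 fold_up: fold axis h@8; visible region now rows[0,8) x cols[0,16) = 8x16
Op 2 fold_right: fold axis v@8; visible region now rows[0,8) x cols[8,16) = 8x8
Op 3 fold_right: fold axis v@12; visible region now rows[0,8) x cols[12,16) = 8x4
Op 4 fold_left: fold axis v@14; visible region now rows[0,8) x cols[12,14) = 8x2
Op 5 cut(0, 0): punch at orig (0,12); cuts so far [(0, 12)]; region rows[0,8) x cols[12,14) = 8x2
Op 6 cut(6, 0): punch at orig (6,12); cuts so far [(0, 12), (6, 12)]; region rows[0,8) x cols[12,14) = 8x2
Unfold 1 (reflect across v@14): 4 holes -> [(0, 12), (0, 15), (6, 12), (6, 15)]
Unfold 2 (reflect across v@12): 8 holes -> [(0, 8), (0, 11), (0, 12), (0, 15), (6, 8), (6, 11), (6, 12), (6, 15)]
Unfold 3 (reflect across v@8): 16 holes -> [(0, 0), (0, 3), (0, 4), (0, 7), (0, 8), (0, 11), (0, 12), (0, 15), (6, 0), (6, 3), (6, 4), (6, 7), (6, 8), (6, 11), (6, 12), (6, 15)]
Unfold 4 (reflect across h@8): 32 holes -> [(0, 0), (0, 3), (0, 4), (0, 7), (0, 8), (0, 11), (0, 12), (0, 15), (6, 0), (6, 3), (6, 4), (6, 7), (6, 8), (6, 11), (6, 12), (6, 15), (9, 0), (9, 3), (9, 4), (9, 7), (9, 8), (9, 11), (9, 12), (9, 15), (15, 0), (15, 3), (15, 4), (15, 7), (15, 8), (15, 11), (15, 12), (15, 15)]
Holes: [(0, 0), (0, 3), (0, 4), (0, 7), (0, 8), (0, 11), (0, 12), (0, 15), (6, 0), (6, 3), (6, 4), (6, 7), (6, 8), (6, 11), (6, 12), (6, 15), (9, 0), (9, 3), (9, 4), (9, 7), (9, 8), (9, 11), (9, 12), (9, 15), (15, 0), (15, 3), (15, 4), (15, 7), (15, 8), (15, 11), (15, 12), (15, 15)]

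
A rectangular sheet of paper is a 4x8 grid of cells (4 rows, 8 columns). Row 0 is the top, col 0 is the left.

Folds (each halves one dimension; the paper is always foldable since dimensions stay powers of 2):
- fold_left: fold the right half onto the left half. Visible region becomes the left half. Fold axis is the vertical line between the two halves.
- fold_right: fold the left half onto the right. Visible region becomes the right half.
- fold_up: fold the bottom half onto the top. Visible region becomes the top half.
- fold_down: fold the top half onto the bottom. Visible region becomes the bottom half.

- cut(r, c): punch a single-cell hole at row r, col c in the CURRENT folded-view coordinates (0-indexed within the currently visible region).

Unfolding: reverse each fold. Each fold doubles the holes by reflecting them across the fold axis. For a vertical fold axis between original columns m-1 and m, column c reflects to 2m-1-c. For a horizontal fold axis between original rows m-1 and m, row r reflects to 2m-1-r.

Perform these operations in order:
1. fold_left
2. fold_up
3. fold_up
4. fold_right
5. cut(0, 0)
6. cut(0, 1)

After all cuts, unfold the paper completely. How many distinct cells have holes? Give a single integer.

Answer: 32

Derivation:
Op 1 fold_left: fold axis v@4; visible region now rows[0,4) x cols[0,4) = 4x4
Op 2 fold_up: fold axis h@2; visible region now rows[0,2) x cols[0,4) = 2x4
Op 3 fold_up: fold axis h@1; visible region now rows[0,1) x cols[0,4) = 1x4
Op 4 fold_right: fold axis v@2; visible region now rows[0,1) x cols[2,4) = 1x2
Op 5 cut(0, 0): punch at orig (0,2); cuts so far [(0, 2)]; region rows[0,1) x cols[2,4) = 1x2
Op 6 cut(0, 1): punch at orig (0,3); cuts so far [(0, 2), (0, 3)]; region rows[0,1) x cols[2,4) = 1x2
Unfold 1 (reflect across v@2): 4 holes -> [(0, 0), (0, 1), (0, 2), (0, 3)]
Unfold 2 (reflect across h@1): 8 holes -> [(0, 0), (0, 1), (0, 2), (0, 3), (1, 0), (1, 1), (1, 2), (1, 3)]
Unfold 3 (reflect across h@2): 16 holes -> [(0, 0), (0, 1), (0, 2), (0, 3), (1, 0), (1, 1), (1, 2), (1, 3), (2, 0), (2, 1), (2, 2), (2, 3), (3, 0), (3, 1), (3, 2), (3, 3)]
Unfold 4 (reflect across v@4): 32 holes -> [(0, 0), (0, 1), (0, 2), (0, 3), (0, 4), (0, 5), (0, 6), (0, 7), (1, 0), (1, 1), (1, 2), (1, 3), (1, 4), (1, 5), (1, 6), (1, 7), (2, 0), (2, 1), (2, 2), (2, 3), (2, 4), (2, 5), (2, 6), (2, 7), (3, 0), (3, 1), (3, 2), (3, 3), (3, 4), (3, 5), (3, 6), (3, 7)]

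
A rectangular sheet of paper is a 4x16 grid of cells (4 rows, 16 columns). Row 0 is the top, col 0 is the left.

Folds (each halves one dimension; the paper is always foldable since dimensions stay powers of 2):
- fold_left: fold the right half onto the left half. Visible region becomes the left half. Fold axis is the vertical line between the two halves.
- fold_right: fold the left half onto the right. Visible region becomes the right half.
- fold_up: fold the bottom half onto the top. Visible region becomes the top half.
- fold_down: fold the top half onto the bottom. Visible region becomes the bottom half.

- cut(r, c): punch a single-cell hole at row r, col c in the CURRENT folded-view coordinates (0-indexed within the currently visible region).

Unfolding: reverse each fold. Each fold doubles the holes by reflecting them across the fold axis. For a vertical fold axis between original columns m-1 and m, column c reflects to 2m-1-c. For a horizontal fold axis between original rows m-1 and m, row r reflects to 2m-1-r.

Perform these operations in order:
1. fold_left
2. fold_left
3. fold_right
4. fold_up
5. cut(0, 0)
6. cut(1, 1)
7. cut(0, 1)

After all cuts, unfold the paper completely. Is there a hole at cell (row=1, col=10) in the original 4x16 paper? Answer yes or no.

Op 1 fold_left: fold axis v@8; visible region now rows[0,4) x cols[0,8) = 4x8
Op 2 fold_left: fold axis v@4; visible region now rows[0,4) x cols[0,4) = 4x4
Op 3 fold_right: fold axis v@2; visible region now rows[0,4) x cols[2,4) = 4x2
Op 4 fold_up: fold axis h@2; visible region now rows[0,2) x cols[2,4) = 2x2
Op 5 cut(0, 0): punch at orig (0,2); cuts so far [(0, 2)]; region rows[0,2) x cols[2,4) = 2x2
Op 6 cut(1, 1): punch at orig (1,3); cuts so far [(0, 2), (1, 3)]; region rows[0,2) x cols[2,4) = 2x2
Op 7 cut(0, 1): punch at orig (0,3); cuts so far [(0, 2), (0, 3), (1, 3)]; region rows[0,2) x cols[2,4) = 2x2
Unfold 1 (reflect across h@2): 6 holes -> [(0, 2), (0, 3), (1, 3), (2, 3), (3, 2), (3, 3)]
Unfold 2 (reflect across v@2): 12 holes -> [(0, 0), (0, 1), (0, 2), (0, 3), (1, 0), (1, 3), (2, 0), (2, 3), (3, 0), (3, 1), (3, 2), (3, 3)]
Unfold 3 (reflect across v@4): 24 holes -> [(0, 0), (0, 1), (0, 2), (0, 3), (0, 4), (0, 5), (0, 6), (0, 7), (1, 0), (1, 3), (1, 4), (1, 7), (2, 0), (2, 3), (2, 4), (2, 7), (3, 0), (3, 1), (3, 2), (3, 3), (3, 4), (3, 5), (3, 6), (3, 7)]
Unfold 4 (reflect across v@8): 48 holes -> [(0, 0), (0, 1), (0, 2), (0, 3), (0, 4), (0, 5), (0, 6), (0, 7), (0, 8), (0, 9), (0, 10), (0, 11), (0, 12), (0, 13), (0, 14), (0, 15), (1, 0), (1, 3), (1, 4), (1, 7), (1, 8), (1, 11), (1, 12), (1, 15), (2, 0), (2, 3), (2, 4), (2, 7), (2, 8), (2, 11), (2, 12), (2, 15), (3, 0), (3, 1), (3, 2), (3, 3), (3, 4), (3, 5), (3, 6), (3, 7), (3, 8), (3, 9), (3, 10), (3, 11), (3, 12), (3, 13), (3, 14), (3, 15)]
Holes: [(0, 0), (0, 1), (0, 2), (0, 3), (0, 4), (0, 5), (0, 6), (0, 7), (0, 8), (0, 9), (0, 10), (0, 11), (0, 12), (0, 13), (0, 14), (0, 15), (1, 0), (1, 3), (1, 4), (1, 7), (1, 8), (1, 11), (1, 12), (1, 15), (2, 0), (2, 3), (2, 4), (2, 7), (2, 8), (2, 11), (2, 12), (2, 15), (3, 0), (3, 1), (3, 2), (3, 3), (3, 4), (3, 5), (3, 6), (3, 7), (3, 8), (3, 9), (3, 10), (3, 11), (3, 12), (3, 13), (3, 14), (3, 15)]

Answer: no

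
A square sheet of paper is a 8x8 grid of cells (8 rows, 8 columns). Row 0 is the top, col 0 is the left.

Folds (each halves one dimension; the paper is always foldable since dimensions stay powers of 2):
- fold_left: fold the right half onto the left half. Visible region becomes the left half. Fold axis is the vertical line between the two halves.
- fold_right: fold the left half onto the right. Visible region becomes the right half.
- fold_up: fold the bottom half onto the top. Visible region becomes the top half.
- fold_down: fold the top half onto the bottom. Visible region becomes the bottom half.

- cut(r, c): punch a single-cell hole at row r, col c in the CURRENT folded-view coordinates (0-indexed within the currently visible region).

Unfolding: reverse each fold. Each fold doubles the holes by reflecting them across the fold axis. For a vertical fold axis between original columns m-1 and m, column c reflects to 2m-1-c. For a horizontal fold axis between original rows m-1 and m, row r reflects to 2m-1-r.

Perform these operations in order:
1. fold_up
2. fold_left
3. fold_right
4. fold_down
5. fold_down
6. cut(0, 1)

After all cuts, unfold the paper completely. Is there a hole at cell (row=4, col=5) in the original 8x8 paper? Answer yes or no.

Answer: no

Derivation:
Op 1 fold_up: fold axis h@4; visible region now rows[0,4) x cols[0,8) = 4x8
Op 2 fold_left: fold axis v@4; visible region now rows[0,4) x cols[0,4) = 4x4
Op 3 fold_right: fold axis v@2; visible region now rows[0,4) x cols[2,4) = 4x2
Op 4 fold_down: fold axis h@2; visible region now rows[2,4) x cols[2,4) = 2x2
Op 5 fold_down: fold axis h@3; visible region now rows[3,4) x cols[2,4) = 1x2
Op 6 cut(0, 1): punch at orig (3,3); cuts so far [(3, 3)]; region rows[3,4) x cols[2,4) = 1x2
Unfold 1 (reflect across h@3): 2 holes -> [(2, 3), (3, 3)]
Unfold 2 (reflect across h@2): 4 holes -> [(0, 3), (1, 3), (2, 3), (3, 3)]
Unfold 3 (reflect across v@2): 8 holes -> [(0, 0), (0, 3), (1, 0), (1, 3), (2, 0), (2, 3), (3, 0), (3, 3)]
Unfold 4 (reflect across v@4): 16 holes -> [(0, 0), (0, 3), (0, 4), (0, 7), (1, 0), (1, 3), (1, 4), (1, 7), (2, 0), (2, 3), (2, 4), (2, 7), (3, 0), (3, 3), (3, 4), (3, 7)]
Unfold 5 (reflect across h@4): 32 holes -> [(0, 0), (0, 3), (0, 4), (0, 7), (1, 0), (1, 3), (1, 4), (1, 7), (2, 0), (2, 3), (2, 4), (2, 7), (3, 0), (3, 3), (3, 4), (3, 7), (4, 0), (4, 3), (4, 4), (4, 7), (5, 0), (5, 3), (5, 4), (5, 7), (6, 0), (6, 3), (6, 4), (6, 7), (7, 0), (7, 3), (7, 4), (7, 7)]
Holes: [(0, 0), (0, 3), (0, 4), (0, 7), (1, 0), (1, 3), (1, 4), (1, 7), (2, 0), (2, 3), (2, 4), (2, 7), (3, 0), (3, 3), (3, 4), (3, 7), (4, 0), (4, 3), (4, 4), (4, 7), (5, 0), (5, 3), (5, 4), (5, 7), (6, 0), (6, 3), (6, 4), (6, 7), (7, 0), (7, 3), (7, 4), (7, 7)]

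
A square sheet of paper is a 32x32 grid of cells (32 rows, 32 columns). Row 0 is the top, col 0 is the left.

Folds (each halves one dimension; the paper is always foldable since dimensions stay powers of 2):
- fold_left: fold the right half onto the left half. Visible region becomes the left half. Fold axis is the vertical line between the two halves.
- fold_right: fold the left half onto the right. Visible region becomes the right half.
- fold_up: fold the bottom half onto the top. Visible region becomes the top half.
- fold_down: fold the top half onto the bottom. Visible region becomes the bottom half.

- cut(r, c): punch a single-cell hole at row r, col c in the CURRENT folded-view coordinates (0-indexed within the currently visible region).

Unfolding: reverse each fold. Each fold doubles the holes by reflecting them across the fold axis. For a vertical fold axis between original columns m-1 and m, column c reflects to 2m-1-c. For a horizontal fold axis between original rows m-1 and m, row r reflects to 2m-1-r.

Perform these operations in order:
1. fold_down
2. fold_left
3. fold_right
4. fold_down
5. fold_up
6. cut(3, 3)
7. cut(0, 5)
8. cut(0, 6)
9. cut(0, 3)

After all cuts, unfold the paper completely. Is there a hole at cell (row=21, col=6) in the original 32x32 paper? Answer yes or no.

Answer: no

Derivation:
Op 1 fold_down: fold axis h@16; visible region now rows[16,32) x cols[0,32) = 16x32
Op 2 fold_left: fold axis v@16; visible region now rows[16,32) x cols[0,16) = 16x16
Op 3 fold_right: fold axis v@8; visible region now rows[16,32) x cols[8,16) = 16x8
Op 4 fold_down: fold axis h@24; visible region now rows[24,32) x cols[8,16) = 8x8
Op 5 fold_up: fold axis h@28; visible region now rows[24,28) x cols[8,16) = 4x8
Op 6 cut(3, 3): punch at orig (27,11); cuts so far [(27, 11)]; region rows[24,28) x cols[8,16) = 4x8
Op 7 cut(0, 5): punch at orig (24,13); cuts so far [(24, 13), (27, 11)]; region rows[24,28) x cols[8,16) = 4x8
Op 8 cut(0, 6): punch at orig (24,14); cuts so far [(24, 13), (24, 14), (27, 11)]; region rows[24,28) x cols[8,16) = 4x8
Op 9 cut(0, 3): punch at orig (24,11); cuts so far [(24, 11), (24, 13), (24, 14), (27, 11)]; region rows[24,28) x cols[8,16) = 4x8
Unfold 1 (reflect across h@28): 8 holes -> [(24, 11), (24, 13), (24, 14), (27, 11), (28, 11), (31, 11), (31, 13), (31, 14)]
Unfold 2 (reflect across h@24): 16 holes -> [(16, 11), (16, 13), (16, 14), (19, 11), (20, 11), (23, 11), (23, 13), (23, 14), (24, 11), (24, 13), (24, 14), (27, 11), (28, 11), (31, 11), (31, 13), (31, 14)]
Unfold 3 (reflect across v@8): 32 holes -> [(16, 1), (16, 2), (16, 4), (16, 11), (16, 13), (16, 14), (19, 4), (19, 11), (20, 4), (20, 11), (23, 1), (23, 2), (23, 4), (23, 11), (23, 13), (23, 14), (24, 1), (24, 2), (24, 4), (24, 11), (24, 13), (24, 14), (27, 4), (27, 11), (28, 4), (28, 11), (31, 1), (31, 2), (31, 4), (31, 11), (31, 13), (31, 14)]
Unfold 4 (reflect across v@16): 64 holes -> [(16, 1), (16, 2), (16, 4), (16, 11), (16, 13), (16, 14), (16, 17), (16, 18), (16, 20), (16, 27), (16, 29), (16, 30), (19, 4), (19, 11), (19, 20), (19, 27), (20, 4), (20, 11), (20, 20), (20, 27), (23, 1), (23, 2), (23, 4), (23, 11), (23, 13), (23, 14), (23, 17), (23, 18), (23, 20), (23, 27), (23, 29), (23, 30), (24, 1), (24, 2), (24, 4), (24, 11), (24, 13), (24, 14), (24, 17), (24, 18), (24, 20), (24, 27), (24, 29), (24, 30), (27, 4), (27, 11), (27, 20), (27, 27), (28, 4), (28, 11), (28, 20), (28, 27), (31, 1), (31, 2), (31, 4), (31, 11), (31, 13), (31, 14), (31, 17), (31, 18), (31, 20), (31, 27), (31, 29), (31, 30)]
Unfold 5 (reflect across h@16): 128 holes -> [(0, 1), (0, 2), (0, 4), (0, 11), (0, 13), (0, 14), (0, 17), (0, 18), (0, 20), (0, 27), (0, 29), (0, 30), (3, 4), (3, 11), (3, 20), (3, 27), (4, 4), (4, 11), (4, 20), (4, 27), (7, 1), (7, 2), (7, 4), (7, 11), (7, 13), (7, 14), (7, 17), (7, 18), (7, 20), (7, 27), (7, 29), (7, 30), (8, 1), (8, 2), (8, 4), (8, 11), (8, 13), (8, 14), (8, 17), (8, 18), (8, 20), (8, 27), (8, 29), (8, 30), (11, 4), (11, 11), (11, 20), (11, 27), (12, 4), (12, 11), (12, 20), (12, 27), (15, 1), (15, 2), (15, 4), (15, 11), (15, 13), (15, 14), (15, 17), (15, 18), (15, 20), (15, 27), (15, 29), (15, 30), (16, 1), (16, 2), (16, 4), (16, 11), (16, 13), (16, 14), (16, 17), (16, 18), (16, 20), (16, 27), (16, 29), (16, 30), (19, 4), (19, 11), (19, 20), (19, 27), (20, 4), (20, 11), (20, 20), (20, 27), (23, 1), (23, 2), (23, 4), (23, 11), (23, 13), (23, 14), (23, 17), (23, 18), (23, 20), (23, 27), (23, 29), (23, 30), (24, 1), (24, 2), (24, 4), (24, 11), (24, 13), (24, 14), (24, 17), (24, 18), (24, 20), (24, 27), (24, 29), (24, 30), (27, 4), (27, 11), (27, 20), (27, 27), (28, 4), (28, 11), (28, 20), (28, 27), (31, 1), (31, 2), (31, 4), (31, 11), (31, 13), (31, 14), (31, 17), (31, 18), (31, 20), (31, 27), (31, 29), (31, 30)]
Holes: [(0, 1), (0, 2), (0, 4), (0, 11), (0, 13), (0, 14), (0, 17), (0, 18), (0, 20), (0, 27), (0, 29), (0, 30), (3, 4), (3, 11), (3, 20), (3, 27), (4, 4), (4, 11), (4, 20), (4, 27), (7, 1), (7, 2), (7, 4), (7, 11), (7, 13), (7, 14), (7, 17), (7, 18), (7, 20), (7, 27), (7, 29), (7, 30), (8, 1), (8, 2), (8, 4), (8, 11), (8, 13), (8, 14), (8, 17), (8, 18), (8, 20), (8, 27), (8, 29), (8, 30), (11, 4), (11, 11), (11, 20), (11, 27), (12, 4), (12, 11), (12, 20), (12, 27), (15, 1), (15, 2), (15, 4), (15, 11), (15, 13), (15, 14), (15, 17), (15, 18), (15, 20), (15, 27), (15, 29), (15, 30), (16, 1), (16, 2), (16, 4), (16, 11), (16, 13), (16, 14), (16, 17), (16, 18), (16, 20), (16, 27), (16, 29), (16, 30), (19, 4), (19, 11), (19, 20), (19, 27), (20, 4), (20, 11), (20, 20), (20, 27), (23, 1), (23, 2), (23, 4), (23, 11), (23, 13), (23, 14), (23, 17), (23, 18), (23, 20), (23, 27), (23, 29), (23, 30), (24, 1), (24, 2), (24, 4), (24, 11), (24, 13), (24, 14), (24, 17), (24, 18), (24, 20), (24, 27), (24, 29), (24, 30), (27, 4), (27, 11), (27, 20), (27, 27), (28, 4), (28, 11), (28, 20), (28, 27), (31, 1), (31, 2), (31, 4), (31, 11), (31, 13), (31, 14), (31, 17), (31, 18), (31, 20), (31, 27), (31, 29), (31, 30)]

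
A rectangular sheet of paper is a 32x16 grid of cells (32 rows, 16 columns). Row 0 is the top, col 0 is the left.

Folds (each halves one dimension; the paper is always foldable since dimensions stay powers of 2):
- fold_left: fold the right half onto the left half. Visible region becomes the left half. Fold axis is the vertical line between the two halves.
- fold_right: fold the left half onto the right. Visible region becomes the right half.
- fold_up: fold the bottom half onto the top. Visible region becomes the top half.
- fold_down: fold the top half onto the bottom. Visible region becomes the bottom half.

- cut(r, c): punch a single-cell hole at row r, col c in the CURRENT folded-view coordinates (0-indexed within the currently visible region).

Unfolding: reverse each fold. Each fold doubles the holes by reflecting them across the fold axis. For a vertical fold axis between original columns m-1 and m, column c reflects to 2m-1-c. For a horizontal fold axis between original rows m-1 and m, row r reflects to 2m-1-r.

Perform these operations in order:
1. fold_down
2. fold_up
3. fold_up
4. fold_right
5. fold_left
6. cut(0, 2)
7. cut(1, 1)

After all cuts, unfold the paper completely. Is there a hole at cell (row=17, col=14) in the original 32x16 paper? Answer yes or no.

Answer: yes

Derivation:
Op 1 fold_down: fold axis h@16; visible region now rows[16,32) x cols[0,16) = 16x16
Op 2 fold_up: fold axis h@24; visible region now rows[16,24) x cols[0,16) = 8x16
Op 3 fold_up: fold axis h@20; visible region now rows[16,20) x cols[0,16) = 4x16
Op 4 fold_right: fold axis v@8; visible region now rows[16,20) x cols[8,16) = 4x8
Op 5 fold_left: fold axis v@12; visible region now rows[16,20) x cols[8,12) = 4x4
Op 6 cut(0, 2): punch at orig (16,10); cuts so far [(16, 10)]; region rows[16,20) x cols[8,12) = 4x4
Op 7 cut(1, 1): punch at orig (17,9); cuts so far [(16, 10), (17, 9)]; region rows[16,20) x cols[8,12) = 4x4
Unfold 1 (reflect across v@12): 4 holes -> [(16, 10), (16, 13), (17, 9), (17, 14)]
Unfold 2 (reflect across v@8): 8 holes -> [(16, 2), (16, 5), (16, 10), (16, 13), (17, 1), (17, 6), (17, 9), (17, 14)]
Unfold 3 (reflect across h@20): 16 holes -> [(16, 2), (16, 5), (16, 10), (16, 13), (17, 1), (17, 6), (17, 9), (17, 14), (22, 1), (22, 6), (22, 9), (22, 14), (23, 2), (23, 5), (23, 10), (23, 13)]
Unfold 4 (reflect across h@24): 32 holes -> [(16, 2), (16, 5), (16, 10), (16, 13), (17, 1), (17, 6), (17, 9), (17, 14), (22, 1), (22, 6), (22, 9), (22, 14), (23, 2), (23, 5), (23, 10), (23, 13), (24, 2), (24, 5), (24, 10), (24, 13), (25, 1), (25, 6), (25, 9), (25, 14), (30, 1), (30, 6), (30, 9), (30, 14), (31, 2), (31, 5), (31, 10), (31, 13)]
Unfold 5 (reflect across h@16): 64 holes -> [(0, 2), (0, 5), (0, 10), (0, 13), (1, 1), (1, 6), (1, 9), (1, 14), (6, 1), (6, 6), (6, 9), (6, 14), (7, 2), (7, 5), (7, 10), (7, 13), (8, 2), (8, 5), (8, 10), (8, 13), (9, 1), (9, 6), (9, 9), (9, 14), (14, 1), (14, 6), (14, 9), (14, 14), (15, 2), (15, 5), (15, 10), (15, 13), (16, 2), (16, 5), (16, 10), (16, 13), (17, 1), (17, 6), (17, 9), (17, 14), (22, 1), (22, 6), (22, 9), (22, 14), (23, 2), (23, 5), (23, 10), (23, 13), (24, 2), (24, 5), (24, 10), (24, 13), (25, 1), (25, 6), (25, 9), (25, 14), (30, 1), (30, 6), (30, 9), (30, 14), (31, 2), (31, 5), (31, 10), (31, 13)]
Holes: [(0, 2), (0, 5), (0, 10), (0, 13), (1, 1), (1, 6), (1, 9), (1, 14), (6, 1), (6, 6), (6, 9), (6, 14), (7, 2), (7, 5), (7, 10), (7, 13), (8, 2), (8, 5), (8, 10), (8, 13), (9, 1), (9, 6), (9, 9), (9, 14), (14, 1), (14, 6), (14, 9), (14, 14), (15, 2), (15, 5), (15, 10), (15, 13), (16, 2), (16, 5), (16, 10), (16, 13), (17, 1), (17, 6), (17, 9), (17, 14), (22, 1), (22, 6), (22, 9), (22, 14), (23, 2), (23, 5), (23, 10), (23, 13), (24, 2), (24, 5), (24, 10), (24, 13), (25, 1), (25, 6), (25, 9), (25, 14), (30, 1), (30, 6), (30, 9), (30, 14), (31, 2), (31, 5), (31, 10), (31, 13)]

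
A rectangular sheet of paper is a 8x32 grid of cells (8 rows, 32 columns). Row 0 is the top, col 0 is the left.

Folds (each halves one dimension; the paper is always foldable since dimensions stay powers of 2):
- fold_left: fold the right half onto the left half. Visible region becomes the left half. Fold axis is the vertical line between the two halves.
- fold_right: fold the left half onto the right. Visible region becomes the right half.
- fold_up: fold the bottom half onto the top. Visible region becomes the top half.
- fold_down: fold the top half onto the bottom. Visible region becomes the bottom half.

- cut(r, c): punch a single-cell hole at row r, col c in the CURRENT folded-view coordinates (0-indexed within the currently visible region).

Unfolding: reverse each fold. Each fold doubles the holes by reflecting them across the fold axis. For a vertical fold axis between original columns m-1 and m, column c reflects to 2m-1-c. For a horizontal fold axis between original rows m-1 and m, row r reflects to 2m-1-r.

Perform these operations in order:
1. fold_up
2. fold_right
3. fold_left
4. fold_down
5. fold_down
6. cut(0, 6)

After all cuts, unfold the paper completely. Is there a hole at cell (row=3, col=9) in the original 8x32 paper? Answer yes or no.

Op 1 fold_up: fold axis h@4; visible region now rows[0,4) x cols[0,32) = 4x32
Op 2 fold_right: fold axis v@16; visible region now rows[0,4) x cols[16,32) = 4x16
Op 3 fold_left: fold axis v@24; visible region now rows[0,4) x cols[16,24) = 4x8
Op 4 fold_down: fold axis h@2; visible region now rows[2,4) x cols[16,24) = 2x8
Op 5 fold_down: fold axis h@3; visible region now rows[3,4) x cols[16,24) = 1x8
Op 6 cut(0, 6): punch at orig (3,22); cuts so far [(3, 22)]; region rows[3,4) x cols[16,24) = 1x8
Unfold 1 (reflect across h@3): 2 holes -> [(2, 22), (3, 22)]
Unfold 2 (reflect across h@2): 4 holes -> [(0, 22), (1, 22), (2, 22), (3, 22)]
Unfold 3 (reflect across v@24): 8 holes -> [(0, 22), (0, 25), (1, 22), (1, 25), (2, 22), (2, 25), (3, 22), (3, 25)]
Unfold 4 (reflect across v@16): 16 holes -> [(0, 6), (0, 9), (0, 22), (0, 25), (1, 6), (1, 9), (1, 22), (1, 25), (2, 6), (2, 9), (2, 22), (2, 25), (3, 6), (3, 9), (3, 22), (3, 25)]
Unfold 5 (reflect across h@4): 32 holes -> [(0, 6), (0, 9), (0, 22), (0, 25), (1, 6), (1, 9), (1, 22), (1, 25), (2, 6), (2, 9), (2, 22), (2, 25), (3, 6), (3, 9), (3, 22), (3, 25), (4, 6), (4, 9), (4, 22), (4, 25), (5, 6), (5, 9), (5, 22), (5, 25), (6, 6), (6, 9), (6, 22), (6, 25), (7, 6), (7, 9), (7, 22), (7, 25)]
Holes: [(0, 6), (0, 9), (0, 22), (0, 25), (1, 6), (1, 9), (1, 22), (1, 25), (2, 6), (2, 9), (2, 22), (2, 25), (3, 6), (3, 9), (3, 22), (3, 25), (4, 6), (4, 9), (4, 22), (4, 25), (5, 6), (5, 9), (5, 22), (5, 25), (6, 6), (6, 9), (6, 22), (6, 25), (7, 6), (7, 9), (7, 22), (7, 25)]

Answer: yes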